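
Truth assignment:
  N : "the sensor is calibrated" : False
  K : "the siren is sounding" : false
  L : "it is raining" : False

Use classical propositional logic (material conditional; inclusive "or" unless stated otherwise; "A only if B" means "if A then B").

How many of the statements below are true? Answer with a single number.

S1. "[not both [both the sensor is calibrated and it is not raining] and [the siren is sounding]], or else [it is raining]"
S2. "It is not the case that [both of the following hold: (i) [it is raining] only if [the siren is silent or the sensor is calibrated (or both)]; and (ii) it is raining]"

2

S1: Formalization: ((N & ~L) nand K) | L

~L = ~F = T
N & ~L = F & T = F
(N & ~L) nand K = F nand F = T
((N & ~L) nand K) | L = T | F = T
Hence S1 is true.

S2: This is ~((L -> (~K | N)) & L).

~K = ~F = T
~K | N = T | F = T
L -> (~K | N) = F -> T = T
(L -> (~K | N)) & L = T & F = F
~((L -> (~K | N)) & L) = ~F = T
Hence S2 is true.

2 of the 2 statements are true (S1, S2).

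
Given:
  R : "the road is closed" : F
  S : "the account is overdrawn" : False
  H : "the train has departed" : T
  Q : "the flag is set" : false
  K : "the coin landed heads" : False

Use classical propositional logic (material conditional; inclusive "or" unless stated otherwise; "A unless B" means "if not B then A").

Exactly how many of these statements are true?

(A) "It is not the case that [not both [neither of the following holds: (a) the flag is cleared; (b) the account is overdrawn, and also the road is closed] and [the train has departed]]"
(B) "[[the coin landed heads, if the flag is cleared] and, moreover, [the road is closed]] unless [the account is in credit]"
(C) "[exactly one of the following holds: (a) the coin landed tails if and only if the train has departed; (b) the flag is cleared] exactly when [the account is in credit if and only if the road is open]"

1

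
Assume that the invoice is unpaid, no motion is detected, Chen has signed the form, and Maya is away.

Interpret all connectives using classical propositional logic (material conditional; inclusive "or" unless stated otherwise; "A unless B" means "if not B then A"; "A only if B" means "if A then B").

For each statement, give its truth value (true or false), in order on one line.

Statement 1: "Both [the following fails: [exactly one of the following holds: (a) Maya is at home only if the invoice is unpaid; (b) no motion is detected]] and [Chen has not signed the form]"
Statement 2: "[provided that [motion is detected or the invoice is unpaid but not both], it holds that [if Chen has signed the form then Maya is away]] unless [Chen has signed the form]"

Let S = "Maya is at home" (F), P = "the invoice is paid" (F), Q = "motion is detected" (F), R = "Chen has signed the form" (T).

Statement 1: Formalization: ~((S -> ~P) xor ~Q) & ~R

~P = ~F = T
S -> ~P = F -> T = T
~Q = ~F = T
(S -> ~P) xor ~Q = T xor T = F
~((S -> ~P) xor ~Q) = ~F = T
~R = ~T = F
~((S -> ~P) xor ~Q) & ~R = T & F = F
Thus Statement 1 is false.

Statement 2: Formalization: ((Q xor ~P) -> (R -> ~S)) | R

~P = ~F = T
Q xor ~P = F xor T = T
~S = ~F = T
R -> ~S = T -> T = T
(Q xor ~P) -> (R -> ~S) = T -> T = T
((Q xor ~P) -> (R -> ~S)) | R = T | T = T
Thus Statement 2 is true.

Statement 1 false, Statement 2 true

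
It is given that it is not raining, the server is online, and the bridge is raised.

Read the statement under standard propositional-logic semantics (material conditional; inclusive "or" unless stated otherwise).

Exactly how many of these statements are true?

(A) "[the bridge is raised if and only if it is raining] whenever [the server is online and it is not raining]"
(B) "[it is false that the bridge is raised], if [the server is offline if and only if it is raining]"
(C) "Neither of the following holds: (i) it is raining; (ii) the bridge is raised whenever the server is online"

0

Let Q = "the server is online" (T), P = "it is raining" (F), R = "the bridge is raised" (T).

(A): This is (Q ∧ ¬P) → (R ↔ P).

¬P = ¬F = T
Q ∧ ¬P = T ∧ T = T
R ↔ P = T ↔ F = F
(Q ∧ ¬P) → (R ↔ P) = T → F = F
Hence (A) is false.

(B): This is (¬Q ↔ P) → ¬R.

¬Q = ¬T = F
¬Q ↔ P = F ↔ F = T
¬R = ¬T = F
(¬Q ↔ P) → ¬R = T → F = F
Thus (B) is false.

(C): In symbols: P ↓ (Q → R)

Q → R = T → T = T
P ↓ (Q → R) = F ↓ T = F
Thus (C) is false.

True statements: 0 (none).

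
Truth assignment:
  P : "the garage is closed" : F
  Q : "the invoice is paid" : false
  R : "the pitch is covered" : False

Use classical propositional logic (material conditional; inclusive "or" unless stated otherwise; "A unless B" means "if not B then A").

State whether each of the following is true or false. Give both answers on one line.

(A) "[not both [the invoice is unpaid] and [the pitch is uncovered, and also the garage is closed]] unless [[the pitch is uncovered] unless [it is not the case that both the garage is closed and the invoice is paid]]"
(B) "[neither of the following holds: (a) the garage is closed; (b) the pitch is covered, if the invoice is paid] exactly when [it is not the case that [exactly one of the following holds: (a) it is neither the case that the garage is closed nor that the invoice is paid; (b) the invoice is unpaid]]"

(A) true; (B) false

(A): Formalization: (¬Q ↑ (¬R ∧ P)) ∨ (¬R ∨ (P ↑ Q))

¬Q = ¬F = T
¬R = ¬F = T
¬R ∧ P = T ∧ F = F
¬Q ↑ (¬R ∧ P) = T ↑ F = T
¬R = ¬F = T
P ↑ Q = F ↑ F = T
¬R ∨ (P ↑ Q) = T ∨ T = T
(¬Q ↑ (¬R ∧ P)) ∨ (¬R ∨ (P ↑ Q)) = T ∨ T = T
Hence (A) is true.

(B): Parsed as (P ↓ (Q → R)) ↔ ¬((P ↓ Q) ⊕ ¬Q)

Q → R = F → F = T
P ↓ (Q → R) = F ↓ T = F
P ↓ Q = F ↓ F = T
¬Q = ¬F = T
(P ↓ Q) ⊕ ¬Q = T ⊕ T = F
¬((P ↓ Q) ⊕ ¬Q) = ¬F = T
(P ↓ (Q → R)) ↔ ¬((P ↓ Q) ⊕ ¬Q) = F ↔ T = F
So (B) is false.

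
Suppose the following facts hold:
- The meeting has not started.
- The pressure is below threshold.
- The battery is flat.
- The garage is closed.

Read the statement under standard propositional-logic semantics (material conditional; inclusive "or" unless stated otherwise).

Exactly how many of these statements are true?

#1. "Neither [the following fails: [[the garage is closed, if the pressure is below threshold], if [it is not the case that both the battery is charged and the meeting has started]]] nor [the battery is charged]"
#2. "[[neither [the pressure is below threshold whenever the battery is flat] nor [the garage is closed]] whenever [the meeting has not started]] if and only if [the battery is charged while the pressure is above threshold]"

Let R = "the battery is charged" (F), P = "the meeting has started" (F), Q = "the pressure is above threshold" (F), S = "the garage is closed" (T).

#1: In symbols: ¬((R ↑ P) → (¬Q → S)) ↓ R

R ↑ P = F ↑ F = T
¬Q = ¬F = T
¬Q → S = T → T = T
(R ↑ P) → (¬Q → S) = T → T = T
¬((R ↑ P) → (¬Q → S)) = ¬T = F
¬((R ↑ P) → (¬Q → S)) ↓ R = F ↓ F = T
Hence #1 is true.

#2: Parsed as (¬P → ((¬R → ¬Q) ↓ S)) ↔ (R ∧ Q)

¬P = ¬F = T
¬R = ¬F = T
¬Q = ¬F = T
¬R → ¬Q = T → T = T
(¬R → ¬Q) ↓ S = T ↓ T = F
¬P → ((¬R → ¬Q) ↓ S) = T → F = F
R ∧ Q = F ∧ F = F
(¬P → ((¬R → ¬Q) ↓ S)) ↔ (R ∧ Q) = F ↔ F = T
Hence #2 is true.

2 of the 2 statements are true.

2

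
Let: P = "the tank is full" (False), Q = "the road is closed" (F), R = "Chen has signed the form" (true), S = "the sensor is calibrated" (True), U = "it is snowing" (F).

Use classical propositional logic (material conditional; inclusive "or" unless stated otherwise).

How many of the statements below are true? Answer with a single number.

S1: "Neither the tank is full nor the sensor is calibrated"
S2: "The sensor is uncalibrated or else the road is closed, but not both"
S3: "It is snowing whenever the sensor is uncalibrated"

1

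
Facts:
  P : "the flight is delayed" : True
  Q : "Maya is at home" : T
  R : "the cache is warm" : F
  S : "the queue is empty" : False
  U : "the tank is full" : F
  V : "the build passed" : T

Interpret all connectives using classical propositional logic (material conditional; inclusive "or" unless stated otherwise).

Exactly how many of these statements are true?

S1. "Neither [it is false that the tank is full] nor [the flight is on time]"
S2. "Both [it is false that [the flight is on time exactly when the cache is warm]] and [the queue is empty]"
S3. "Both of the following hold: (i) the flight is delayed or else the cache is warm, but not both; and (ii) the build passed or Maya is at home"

1

S1: Parsed as ~U nor ~P

~U = ~F = T
~P = ~T = F
~U nor ~P = T nor F = F
Thus S1 is false.

S2: Parsed as ~(~P <-> R) & S

~P = ~T = F
~P <-> R = F <-> F = T
~(~P <-> R) = ~T = F
~(~P <-> R) & S = F & F = F
Thus S2 is false.

S3: In symbols: (P xor R) & (V | Q)

P xor R = T xor F = T
V | Q = T | T = T
(P xor R) & (V | Q) = T & T = T
Hence S3 is true.

1 of the 3 statements is true (S3).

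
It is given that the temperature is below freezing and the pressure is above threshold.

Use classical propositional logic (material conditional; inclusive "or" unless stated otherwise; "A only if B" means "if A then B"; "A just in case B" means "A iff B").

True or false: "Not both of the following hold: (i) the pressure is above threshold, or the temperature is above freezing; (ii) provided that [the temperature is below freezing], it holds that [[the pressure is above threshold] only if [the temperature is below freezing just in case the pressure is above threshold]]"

Let Q = "the pressure is above threshold" (T), P = "the temperature is below freezing" (T).
This is (Q | ~P) nand (P -> (Q -> (P <-> Q))).

~P = ~T = F
Q | ~P = T | F = T
P <-> Q = T <-> T = T
Q -> (P <-> Q) = T -> T = T
P -> (Q -> (P <-> Q)) = T -> T = T
(Q | ~P) nand (P -> (Q -> (P <-> Q))) = T nand T = F

False.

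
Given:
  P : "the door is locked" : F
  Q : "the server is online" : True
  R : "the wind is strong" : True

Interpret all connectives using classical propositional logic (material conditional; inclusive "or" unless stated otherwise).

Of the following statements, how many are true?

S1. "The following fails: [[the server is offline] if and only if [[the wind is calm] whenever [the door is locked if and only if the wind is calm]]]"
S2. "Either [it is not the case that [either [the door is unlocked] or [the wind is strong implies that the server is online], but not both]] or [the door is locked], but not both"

1

S1: In symbols: ~(~Q <-> ((P <-> ~R) -> ~R))

~Q = ~T = F
~R = ~T = F
P <-> ~R = F <-> F = T
~R = ~T = F
(P <-> ~R) -> ~R = T -> F = F
~Q <-> ((P <-> ~R) -> ~R) = F <-> F = T
~(~Q <-> ((P <-> ~R) -> ~R)) = ~T = F
Thus S1 is false.

S2: In symbols: ~(~P xor (R -> Q)) xor P

~P = ~F = T
R -> Q = T -> T = T
~P xor (R -> Q) = T xor T = F
~(~P xor (R -> Q)) = ~F = T
~(~P xor (R -> Q)) xor P = T xor F = T
So S2 is true.

True statements: 1 (S2).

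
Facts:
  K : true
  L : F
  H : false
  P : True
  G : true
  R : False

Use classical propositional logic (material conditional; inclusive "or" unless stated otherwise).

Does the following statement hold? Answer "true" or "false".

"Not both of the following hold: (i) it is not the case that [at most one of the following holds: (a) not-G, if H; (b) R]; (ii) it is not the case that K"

Values: H=F, G=T, R=F, K=T.
In symbols: ¬((H → ¬G) ↑ R) ↑ ¬K

¬G = ¬T = F
H → ¬G = F → F = T
(H → ¬G) ↑ R = T ↑ F = T
¬((H → ¬G) ↑ R) = ¬T = F
¬K = ¬T = F
¬((H → ¬G) ↑ R) ↑ ¬K = F ↑ F = T

The statement is true.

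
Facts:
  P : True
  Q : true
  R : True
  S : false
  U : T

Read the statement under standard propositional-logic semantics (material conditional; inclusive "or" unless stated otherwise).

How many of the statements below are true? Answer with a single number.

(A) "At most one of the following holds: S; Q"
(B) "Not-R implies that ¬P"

2

(A): In symbols: S ↑ Q

S ↑ Q = F ↑ T = T
Hence (A) is true.

(B): Parsed as ¬R → ¬P

¬R = ¬T = F
¬P = ¬T = F
¬R → ¬P = F → F = T
Thus (B) is true.

Count: 2.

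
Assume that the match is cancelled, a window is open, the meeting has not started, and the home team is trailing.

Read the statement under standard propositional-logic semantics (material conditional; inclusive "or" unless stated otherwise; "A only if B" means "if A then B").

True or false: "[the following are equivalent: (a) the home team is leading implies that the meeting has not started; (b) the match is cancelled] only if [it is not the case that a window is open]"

Let S = "the home team is leading" (False), V = "the meeting has started" (False), N = "the match is cancelled" (True), R = "a window is open" (True).
Parsed as ((S -> not V) iff N) -> not R

not V = not False = True
S -> not V = False -> True = True
(S -> not V) iff N = True iff True = True
not R = not True = False
((S -> not V) iff N) -> not R = True -> False = False

The statement is false.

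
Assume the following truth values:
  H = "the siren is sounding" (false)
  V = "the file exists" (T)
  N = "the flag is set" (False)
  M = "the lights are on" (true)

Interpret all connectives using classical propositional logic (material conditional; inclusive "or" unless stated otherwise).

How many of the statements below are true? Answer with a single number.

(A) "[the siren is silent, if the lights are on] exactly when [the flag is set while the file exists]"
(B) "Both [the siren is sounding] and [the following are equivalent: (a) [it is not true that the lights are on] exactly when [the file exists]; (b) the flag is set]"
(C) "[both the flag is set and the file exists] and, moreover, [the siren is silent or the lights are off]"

(A): In symbols: (M -> ~H) <-> (N & V)

~H = ~F = T
M -> ~H = T -> T = T
N & V = F & T = F
(M -> ~H) <-> (N & V) = T <-> F = F
Hence (A) is false.

(B): This is H & ((~M <-> V) <-> N).

~M = ~T = F
~M <-> V = F <-> T = F
(~M <-> V) <-> N = F <-> F = T
H & ((~M <-> V) <-> N) = F & T = F
Thus (B) is false.

(C): This is (N & V) & (~H | ~M).

N & V = F & T = F
~H = ~F = T
~M = ~T = F
~H | ~M = T | F = T
(N & V) & (~H | ~M) = F & T = F
Hence (C) is false.

0 of the 3 statements are true (none).

0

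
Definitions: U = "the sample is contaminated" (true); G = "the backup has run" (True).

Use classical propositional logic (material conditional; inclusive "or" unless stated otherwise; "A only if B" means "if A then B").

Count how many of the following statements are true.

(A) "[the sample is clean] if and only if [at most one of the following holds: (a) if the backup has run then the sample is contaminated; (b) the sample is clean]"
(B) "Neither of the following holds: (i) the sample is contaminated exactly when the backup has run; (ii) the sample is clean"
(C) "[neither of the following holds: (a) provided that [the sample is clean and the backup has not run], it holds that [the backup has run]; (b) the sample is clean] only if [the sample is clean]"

(A): Parsed as not U iff ((G -> U) nand not U)

not U = not True = False
G -> U = True -> True = True
not U = not True = False
(G -> U) nand not U = True nand False = True
not U iff ((G -> U) nand not U) = False iff True = False
So (A) is false.

(B): In symbols: (U iff G) nor not U

U iff G = True iff True = True
not U = not True = False
(U iff G) nor not U = True nor False = False
Thus (B) is false.

(C): Parsed as (((not U and not G) -> G) nor not U) -> not U

not U = not True = False
not G = not True = False
not U and not G = False and False = False
(not U and not G) -> G = False -> True = True
not U = not True = False
((not U and not G) -> G) nor not U = True nor False = False
not U = not True = False
(((not U and not G) -> G) nor not U) -> not U = False -> False = True
So (C) is true.

Count: 1.

1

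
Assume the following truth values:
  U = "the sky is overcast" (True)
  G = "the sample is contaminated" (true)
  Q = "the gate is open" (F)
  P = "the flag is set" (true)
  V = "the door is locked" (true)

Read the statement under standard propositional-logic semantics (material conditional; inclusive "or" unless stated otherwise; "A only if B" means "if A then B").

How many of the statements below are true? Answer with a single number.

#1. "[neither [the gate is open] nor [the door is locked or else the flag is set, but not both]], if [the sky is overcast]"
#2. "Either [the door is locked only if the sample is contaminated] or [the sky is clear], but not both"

2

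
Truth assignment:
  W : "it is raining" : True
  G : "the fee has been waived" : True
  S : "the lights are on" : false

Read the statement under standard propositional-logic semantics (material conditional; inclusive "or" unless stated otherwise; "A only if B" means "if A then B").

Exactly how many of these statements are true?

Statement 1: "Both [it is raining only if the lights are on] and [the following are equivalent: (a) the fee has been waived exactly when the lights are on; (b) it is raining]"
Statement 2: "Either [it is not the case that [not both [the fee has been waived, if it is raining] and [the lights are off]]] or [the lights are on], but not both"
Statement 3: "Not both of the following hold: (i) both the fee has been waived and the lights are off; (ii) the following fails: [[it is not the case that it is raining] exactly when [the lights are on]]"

Statement 1: This is (W → S) ∧ ((G ↔ S) ↔ W).

W → S = T → F = F
G ↔ S = T ↔ F = F
(G ↔ S) ↔ W = F ↔ T = F
(W → S) ∧ ((G ↔ S) ↔ W) = F ∧ F = F
Hence Statement 1 is false.

Statement 2: In symbols: ¬((W → G) ↑ ¬S) ⊕ S

W → G = T → T = T
¬S = ¬F = T
(W → G) ↑ ¬S = T ↑ T = F
¬((W → G) ↑ ¬S) = ¬F = T
¬((W → G) ↑ ¬S) ⊕ S = T ⊕ F = T
Hence Statement 2 is true.

Statement 3: In symbols: (G ∧ ¬S) ↑ ¬(¬W ↔ S)

¬S = ¬F = T
G ∧ ¬S = T ∧ T = T
¬W = ¬T = F
¬W ↔ S = F ↔ F = T
¬(¬W ↔ S) = ¬T = F
(G ∧ ¬S) ↑ ¬(¬W ↔ S) = T ↑ F = T
Hence Statement 3 is true.

True statements: 2.

2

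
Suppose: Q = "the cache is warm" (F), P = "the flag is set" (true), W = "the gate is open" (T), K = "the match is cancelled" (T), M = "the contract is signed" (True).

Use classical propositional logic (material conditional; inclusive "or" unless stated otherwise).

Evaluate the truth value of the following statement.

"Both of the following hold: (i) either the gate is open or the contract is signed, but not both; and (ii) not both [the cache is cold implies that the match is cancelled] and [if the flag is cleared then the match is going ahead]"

False

This is (W xor M) and ((not Q -> K) nand (not P -> not K)).

W xor M = True xor True = False
not Q = not False = True
not Q -> K = True -> True = True
not P = not True = False
not K = not True = False
not P -> not K = False -> False = True
(not Q -> K) nand (not P -> not K) = True nand True = False
(W xor M) and ((not Q -> K) nand (not P -> not K)) = False and False = False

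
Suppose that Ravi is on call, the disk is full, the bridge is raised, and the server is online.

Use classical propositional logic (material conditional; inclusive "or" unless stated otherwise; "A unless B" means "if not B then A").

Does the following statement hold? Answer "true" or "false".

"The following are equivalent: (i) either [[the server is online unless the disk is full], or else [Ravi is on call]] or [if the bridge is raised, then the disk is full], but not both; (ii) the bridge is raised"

Let S = "the server is online" (T), Q = "the disk is full" (T), P = "Ravi is on call" (T), R = "the bridge is raised" (T).
In symbols: (((S ∨ Q) ∨ P) ⊕ (R → Q)) ↔ R

S ∨ Q = T ∨ T = T
(S ∨ Q) ∨ P = T ∨ T = T
R → Q = T → T = T
((S ∨ Q) ∨ P) ⊕ (R → Q) = T ⊕ T = F
(((S ∨ Q) ∨ P) ⊕ (R → Q)) ↔ R = F ↔ T = F

The statement is false.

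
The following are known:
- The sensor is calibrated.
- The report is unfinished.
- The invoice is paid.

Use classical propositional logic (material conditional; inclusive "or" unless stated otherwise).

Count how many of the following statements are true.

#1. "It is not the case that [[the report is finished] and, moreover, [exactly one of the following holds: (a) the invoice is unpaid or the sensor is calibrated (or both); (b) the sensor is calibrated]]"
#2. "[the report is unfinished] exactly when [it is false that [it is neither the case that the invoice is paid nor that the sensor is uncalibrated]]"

2

Let H = "the report is finished" (F), K = "the invoice is paid" (T), S = "the sensor is calibrated" (T).

#1: In symbols: ~(H & ((~K | S) xor S))

~K = ~T = F
~K | S = F | T = T
(~K | S) xor S = T xor T = F
H & ((~K | S) xor S) = F & F = F
~(H & ((~K | S) xor S)) = ~F = T
So #1 is true.

#2: Formalization: ~H <-> ~(K nor ~S)

~H = ~F = T
~S = ~T = F
K nor ~S = T nor F = F
~(K nor ~S) = ~F = T
~H <-> ~(K nor ~S) = T <-> T = T
So #2 is true.

2 of the 2 statements are true (#1, #2).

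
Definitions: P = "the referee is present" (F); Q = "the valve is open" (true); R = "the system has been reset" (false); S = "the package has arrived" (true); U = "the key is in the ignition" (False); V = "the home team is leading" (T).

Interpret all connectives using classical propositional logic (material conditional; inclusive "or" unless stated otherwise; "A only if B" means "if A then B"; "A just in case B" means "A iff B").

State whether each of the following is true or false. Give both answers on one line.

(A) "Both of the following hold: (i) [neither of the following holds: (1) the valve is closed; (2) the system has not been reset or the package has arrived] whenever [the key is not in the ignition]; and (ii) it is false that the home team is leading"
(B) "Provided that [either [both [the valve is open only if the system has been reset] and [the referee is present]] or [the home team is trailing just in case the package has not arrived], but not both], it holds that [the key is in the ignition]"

(A): In symbols: (¬U → (¬Q ↓ (¬R ∨ S))) ∧ ¬V

¬U = ¬F = T
¬Q = ¬T = F
¬R = ¬F = T
¬R ∨ S = T ∨ T = T
¬Q ↓ (¬R ∨ S) = F ↓ T = F
¬U → (¬Q ↓ (¬R ∨ S)) = T → F = F
¬V = ¬T = F
(¬U → (¬Q ↓ (¬R ∨ S))) ∧ ¬V = F ∧ F = F
Thus (A) is false.

(B): In symbols: (((Q → R) ∧ P) ⊕ (¬V ↔ ¬S)) → U

Q → R = T → F = F
(Q → R) ∧ P = F ∧ F = F
¬V = ¬T = F
¬S = ¬T = F
¬V ↔ ¬S = F ↔ F = T
((Q → R) ∧ P) ⊕ (¬V ↔ ¬S) = F ⊕ T = T
(((Q → R) ∧ P) ⊕ (¬V ↔ ¬S)) → U = T → F = F
Hence (B) is false.

(A) F, (B) F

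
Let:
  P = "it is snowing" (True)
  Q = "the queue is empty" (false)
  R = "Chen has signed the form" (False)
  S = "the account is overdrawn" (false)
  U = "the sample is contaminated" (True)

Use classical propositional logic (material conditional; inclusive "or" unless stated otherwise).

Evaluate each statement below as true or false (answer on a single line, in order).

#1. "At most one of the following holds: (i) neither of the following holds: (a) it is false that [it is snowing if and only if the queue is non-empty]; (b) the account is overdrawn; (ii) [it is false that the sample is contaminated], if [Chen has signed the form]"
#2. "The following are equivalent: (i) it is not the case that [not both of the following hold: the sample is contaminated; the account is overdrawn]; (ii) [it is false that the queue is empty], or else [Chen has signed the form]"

#1 F / #2 F

#1: In symbols: (¬(P ↔ ¬Q) ↓ S) ↑ (R → ¬U)

¬Q = ¬F = T
P ↔ ¬Q = T ↔ T = T
¬(P ↔ ¬Q) = ¬T = F
¬(P ↔ ¬Q) ↓ S = F ↓ F = T
¬U = ¬T = F
R → ¬U = F → F = T
(¬(P ↔ ¬Q) ↓ S) ↑ (R → ¬U) = T ↑ T = F
So #1 is false.

#2: Formalization: ¬(U ↑ S) ↔ (¬Q ∨ R)

U ↑ S = T ↑ F = T
¬(U ↑ S) = ¬T = F
¬Q = ¬F = T
¬Q ∨ R = T ∨ F = T
¬(U ↑ S) ↔ (¬Q ∨ R) = F ↔ T = F
Thus #2 is false.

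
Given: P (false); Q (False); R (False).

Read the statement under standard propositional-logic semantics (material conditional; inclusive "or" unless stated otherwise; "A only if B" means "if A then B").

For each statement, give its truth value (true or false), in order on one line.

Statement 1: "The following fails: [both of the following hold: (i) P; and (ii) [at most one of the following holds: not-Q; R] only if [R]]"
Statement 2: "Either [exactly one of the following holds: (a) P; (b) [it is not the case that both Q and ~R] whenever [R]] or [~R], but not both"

Statement 1 T; Statement 2 F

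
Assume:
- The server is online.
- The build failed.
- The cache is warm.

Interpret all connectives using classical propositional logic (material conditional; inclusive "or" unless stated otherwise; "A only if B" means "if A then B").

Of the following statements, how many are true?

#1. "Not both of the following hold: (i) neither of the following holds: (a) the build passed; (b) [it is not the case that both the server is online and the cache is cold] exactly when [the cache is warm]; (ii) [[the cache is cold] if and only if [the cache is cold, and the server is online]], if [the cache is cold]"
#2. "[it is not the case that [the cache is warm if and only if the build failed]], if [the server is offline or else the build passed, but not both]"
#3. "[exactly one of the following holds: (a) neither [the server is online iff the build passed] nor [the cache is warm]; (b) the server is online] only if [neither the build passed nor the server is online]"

2

Let Q = "the build passed" (F), P = "the server is online" (T), R = "the cache is warm" (T).

#1: In symbols: (Q nor ((P nand ~R) <-> R)) nand (~R -> (~R <-> (~R & P)))

~R = ~T = F
P nand ~R = T nand F = T
(P nand ~R) <-> R = T <-> T = T
Q nor ((P nand ~R) <-> R) = F nor T = F
~R = ~T = F
~R = ~T = F
~R = ~T = F
~R & P = F & T = F
~R <-> (~R & P) = F <-> F = T
~R -> (~R <-> (~R & P)) = F -> T = T
(Q nor ((P nand ~R) <-> R)) nand (~R -> (~R <-> (~R & P))) = F nand T = T
Thus #1 is true.

#2: Parsed as (~P xor Q) -> ~(R <-> ~Q)

~P = ~T = F
~P xor Q = F xor F = F
~Q = ~F = T
R <-> ~Q = T <-> T = T
~(R <-> ~Q) = ~T = F
(~P xor Q) -> ~(R <-> ~Q) = F -> F = T
Hence #2 is true.

#3: This is (((P <-> Q) nor R) xor P) -> (Q nor P).

P <-> Q = T <-> F = F
(P <-> Q) nor R = F nor T = F
((P <-> Q) nor R) xor P = F xor T = T
Q nor P = F nor T = F
(((P <-> Q) nor R) xor P) -> (Q nor P) = T -> F = F
So #3 is false.

True statements: 2.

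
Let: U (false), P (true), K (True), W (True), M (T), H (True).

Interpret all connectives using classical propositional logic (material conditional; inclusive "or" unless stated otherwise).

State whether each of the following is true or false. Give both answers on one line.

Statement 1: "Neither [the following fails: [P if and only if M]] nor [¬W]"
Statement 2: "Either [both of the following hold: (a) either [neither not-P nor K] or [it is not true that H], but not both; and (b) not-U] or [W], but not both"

Statement 1 True; Statement 2 True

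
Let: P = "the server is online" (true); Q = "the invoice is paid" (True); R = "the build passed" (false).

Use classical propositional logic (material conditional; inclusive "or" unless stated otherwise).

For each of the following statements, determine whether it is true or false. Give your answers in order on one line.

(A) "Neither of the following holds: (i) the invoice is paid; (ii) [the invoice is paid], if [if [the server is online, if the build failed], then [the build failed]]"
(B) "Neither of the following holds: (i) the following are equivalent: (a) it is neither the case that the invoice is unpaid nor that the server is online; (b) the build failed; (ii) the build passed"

(A): In symbols: Q nor (((not R -> P) -> not R) -> Q)

not R = not False = True
not R -> P = True -> True = True
not R = not False = True
(not R -> P) -> not R = True -> True = True
((not R -> P) -> not R) -> Q = True -> True = True
Q nor (((not R -> P) -> not R) -> Q) = True nor True = False
Hence (A) is false.

(B): Formalization: ((not Q nor P) iff not R) nor R

not Q = not True = False
not Q nor P = False nor True = False
not R = not False = True
(not Q nor P) iff not R = False iff True = False
((not Q nor P) iff not R) nor R = False nor False = True
Hence (B) is true.

(A) false; (B) true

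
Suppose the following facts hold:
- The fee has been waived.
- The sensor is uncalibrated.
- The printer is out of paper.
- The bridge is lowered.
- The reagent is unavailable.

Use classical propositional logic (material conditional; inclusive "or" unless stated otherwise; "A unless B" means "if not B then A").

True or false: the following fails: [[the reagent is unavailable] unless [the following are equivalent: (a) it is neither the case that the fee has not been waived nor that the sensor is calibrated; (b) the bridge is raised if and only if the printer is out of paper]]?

False

Let U = "the reagent is available" (False), P = "the fee has been waived" (True), Q = "the sensor is calibrated" (False), S = "the bridge is raised" (False), R = "the printer has paper" (False).
This is not (not U or ((not P nor Q) iff (S iff not R))).

not U = not False = True
not P = not True = False
not P nor Q = False nor False = True
not R = not False = True
S iff not R = False iff True = False
(not P nor Q) iff (S iff not R) = True iff False = False
not U or ((not P nor Q) iff (S iff not R)) = True or False = True
not (not U or ((not P nor Q) iff (S iff not R))) = not True = False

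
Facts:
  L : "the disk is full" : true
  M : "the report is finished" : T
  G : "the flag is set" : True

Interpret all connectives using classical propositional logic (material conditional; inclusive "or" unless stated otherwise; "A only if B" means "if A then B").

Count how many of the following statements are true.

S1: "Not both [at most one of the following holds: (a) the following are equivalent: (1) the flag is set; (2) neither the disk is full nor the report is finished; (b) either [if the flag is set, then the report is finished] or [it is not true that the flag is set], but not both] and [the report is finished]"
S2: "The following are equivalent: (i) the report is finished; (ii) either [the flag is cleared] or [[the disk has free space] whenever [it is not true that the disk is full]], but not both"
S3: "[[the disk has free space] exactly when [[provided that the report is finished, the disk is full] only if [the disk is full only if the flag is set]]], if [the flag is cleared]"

2

S1: This is ((G <-> (L nor M)) nand ((G -> M) xor ~G)) nand M.

L nor M = T nor T = F
G <-> (L nor M) = T <-> F = F
G -> M = T -> T = T
~G = ~T = F
(G -> M) xor ~G = T xor F = T
(G <-> (L nor M)) nand ((G -> M) xor ~G) = F nand T = T
((G <-> (L nor M)) nand ((G -> M) xor ~G)) nand M = T nand T = F
Thus S1 is false.

S2: This is M <-> (~G xor (~L -> ~L)).

~G = ~T = F
~L = ~T = F
~L = ~T = F
~L -> ~L = F -> F = T
~G xor (~L -> ~L) = F xor T = T
M <-> (~G xor (~L -> ~L)) = T <-> T = T
Hence S2 is true.

S3: This is ~G -> (~L <-> ((M -> L) -> (L -> G))).

~G = ~T = F
~L = ~T = F
M -> L = T -> T = T
L -> G = T -> T = T
(M -> L) -> (L -> G) = T -> T = T
~L <-> ((M -> L) -> (L -> G)) = F <-> T = F
~G -> (~L <-> ((M -> L) -> (L -> G))) = F -> F = T
Hence S3 is true.

Count: 2.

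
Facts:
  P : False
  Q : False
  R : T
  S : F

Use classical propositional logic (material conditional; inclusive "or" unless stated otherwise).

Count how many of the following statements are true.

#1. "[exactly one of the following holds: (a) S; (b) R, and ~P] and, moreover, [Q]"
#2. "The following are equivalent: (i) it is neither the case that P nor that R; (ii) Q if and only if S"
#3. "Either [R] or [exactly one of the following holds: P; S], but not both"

1

#1: This is (S xor (R & ~P)) & Q.

~P = ~F = T
R & ~P = T & T = T
S xor (R & ~P) = F xor T = T
(S xor (R & ~P)) & Q = T & F = F
Hence #1 is false.

#2: In symbols: (P nor R) <-> (Q <-> S)

P nor R = F nor T = F
Q <-> S = F <-> F = T
(P nor R) <-> (Q <-> S) = F <-> T = F
So #2 is false.

#3: In symbols: R xor (P xor S)

P xor S = F xor F = F
R xor (P xor S) = T xor F = T
Hence #3 is true.

Count: 1.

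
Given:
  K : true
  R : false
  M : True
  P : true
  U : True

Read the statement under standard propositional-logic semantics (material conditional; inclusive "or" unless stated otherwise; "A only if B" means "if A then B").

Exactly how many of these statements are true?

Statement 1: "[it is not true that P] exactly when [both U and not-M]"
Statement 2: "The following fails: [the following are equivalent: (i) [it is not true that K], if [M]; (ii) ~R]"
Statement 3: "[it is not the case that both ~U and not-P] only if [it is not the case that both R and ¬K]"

3

Statement 1: Parsed as ~P <-> (U & ~M)

~P = ~T = F
~M = ~T = F
U & ~M = T & F = F
~P <-> (U & ~M) = F <-> F = T
So Statement 1 is true.

Statement 2: Formalization: ~((M -> ~K) <-> ~R)

~K = ~T = F
M -> ~K = T -> F = F
~R = ~F = T
(M -> ~K) <-> ~R = F <-> T = F
~((M -> ~K) <-> ~R) = ~F = T
Hence Statement 2 is true.

Statement 3: This is (~U nand ~P) -> (R nand ~K).

~U = ~T = F
~P = ~T = F
~U nand ~P = F nand F = T
~K = ~T = F
R nand ~K = F nand F = T
(~U nand ~P) -> (R nand ~K) = T -> T = T
Thus Statement 3 is true.

Count: 3.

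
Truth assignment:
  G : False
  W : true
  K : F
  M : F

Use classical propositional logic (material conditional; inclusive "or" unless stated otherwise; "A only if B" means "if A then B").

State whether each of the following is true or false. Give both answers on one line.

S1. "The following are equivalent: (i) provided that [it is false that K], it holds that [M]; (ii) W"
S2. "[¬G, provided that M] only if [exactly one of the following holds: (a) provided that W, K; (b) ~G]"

S1 F; S2 T

S1: Formalization: (¬K → M) ↔ W

¬K = ¬F = T
¬K → M = T → F = F
(¬K → M) ↔ W = F ↔ T = F
Thus S1 is false.

S2: This is (M → ¬G) → ((W → K) ⊕ ¬G).

¬G = ¬F = T
M → ¬G = F → T = T
W → K = T → F = F
¬G = ¬F = T
(W → K) ⊕ ¬G = F ⊕ T = T
(M → ¬G) → ((W → K) ⊕ ¬G) = T → T = T
Thus S2 is true.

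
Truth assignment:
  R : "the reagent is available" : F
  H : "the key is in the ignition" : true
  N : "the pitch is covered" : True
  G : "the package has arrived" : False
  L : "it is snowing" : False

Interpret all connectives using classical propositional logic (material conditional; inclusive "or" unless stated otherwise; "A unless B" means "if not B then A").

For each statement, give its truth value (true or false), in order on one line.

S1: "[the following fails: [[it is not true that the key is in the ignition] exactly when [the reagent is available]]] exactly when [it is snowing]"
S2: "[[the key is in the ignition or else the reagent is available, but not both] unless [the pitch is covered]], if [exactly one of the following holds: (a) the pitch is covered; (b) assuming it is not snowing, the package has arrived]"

S1: This is not (not H iff R) iff L.

not H = not True = False
not H iff R = False iff False = True
not (not H iff R) = not True = False
not (not H iff R) iff L = False iff False = True
So S1 is true.

S2: In symbols: (N xor (not L -> G)) -> ((H xor R) or N)

not L = not False = True
not L -> G = True -> False = False
N xor (not L -> G) = True xor False = True
H xor R = True xor False = True
(H xor R) or N = True or True = True
(N xor (not L -> G)) -> ((H xor R) or N) = True -> True = True
So S2 is true.

S1 True; S2 True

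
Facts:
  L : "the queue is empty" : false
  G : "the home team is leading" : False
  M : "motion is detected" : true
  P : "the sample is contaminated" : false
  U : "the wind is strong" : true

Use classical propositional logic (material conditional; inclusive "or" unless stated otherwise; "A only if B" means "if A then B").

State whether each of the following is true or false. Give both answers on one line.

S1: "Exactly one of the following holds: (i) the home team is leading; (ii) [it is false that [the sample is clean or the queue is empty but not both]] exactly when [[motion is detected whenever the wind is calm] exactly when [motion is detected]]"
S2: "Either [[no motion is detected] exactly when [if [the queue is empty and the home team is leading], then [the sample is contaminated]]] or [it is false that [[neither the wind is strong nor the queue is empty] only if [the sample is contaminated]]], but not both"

S1: In symbols: G ⊕ (¬(¬P ⊕ L) ↔ ((¬U → M) ↔ M))

¬P = ¬F = T
¬P ⊕ L = T ⊕ F = T
¬(¬P ⊕ L) = ¬T = F
¬U = ¬T = F
¬U → M = F → T = T
(¬U → M) ↔ M = T ↔ T = T
¬(¬P ⊕ L) ↔ ((¬U → M) ↔ M) = F ↔ T = F
G ⊕ (¬(¬P ⊕ L) ↔ ((¬U → M) ↔ M)) = F ⊕ F = F
Thus S1 is false.

S2: In symbols: (¬M ↔ ((L ∧ G) → P)) ⊕ ¬((U ↓ L) → P)

¬M = ¬T = F
L ∧ G = F ∧ F = F
(L ∧ G) → P = F → F = T
¬M ↔ ((L ∧ G) → P) = F ↔ T = F
U ↓ L = T ↓ F = F
(U ↓ L) → P = F → F = T
¬((U ↓ L) → P) = ¬T = F
(¬M ↔ ((L ∧ G) → P)) ⊕ ¬((U ↓ L) → P) = F ⊕ F = F
Thus S2 is false.

S1 false, S2 false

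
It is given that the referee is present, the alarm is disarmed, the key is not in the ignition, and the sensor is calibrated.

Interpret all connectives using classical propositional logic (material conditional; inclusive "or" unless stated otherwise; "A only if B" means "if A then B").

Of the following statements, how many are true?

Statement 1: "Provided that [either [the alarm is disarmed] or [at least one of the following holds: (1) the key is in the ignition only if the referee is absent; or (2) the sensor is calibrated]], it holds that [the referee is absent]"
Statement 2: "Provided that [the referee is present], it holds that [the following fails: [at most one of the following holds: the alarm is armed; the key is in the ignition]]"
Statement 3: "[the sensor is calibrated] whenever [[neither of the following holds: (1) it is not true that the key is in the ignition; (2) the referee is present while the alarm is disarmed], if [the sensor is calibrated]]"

1

Let U = "the alarm is armed" (F), K = "the key is in the ignition" (F), P = "the referee is present" (T), G = "the sensor is calibrated" (T).

Statement 1: Parsed as (¬U ∨ ((K → ¬P) ∨ G)) → ¬P

¬U = ¬F = T
¬P = ¬T = F
K → ¬P = F → F = T
(K → ¬P) ∨ G = T ∨ T = T
¬U ∨ ((K → ¬P) ∨ G) = T ∨ T = T
¬P = ¬T = F
(¬U ∨ ((K → ¬P) ∨ G)) → ¬P = T → F = F
So Statement 1 is false.

Statement 2: This is P → ¬(U ↑ K).

U ↑ K = F ↑ F = T
¬(U ↑ K) = ¬T = F
P → ¬(U ↑ K) = T → F = F
So Statement 2 is false.

Statement 3: Parsed as (G → (¬K ↓ (P ∧ ¬U))) → G

¬K = ¬F = T
¬U = ¬F = T
P ∧ ¬U = T ∧ T = T
¬K ↓ (P ∧ ¬U) = T ↓ T = F
G → (¬K ↓ (P ∧ ¬U)) = T → F = F
(G → (¬K ↓ (P ∧ ¬U))) → G = F → T = T
Thus Statement 3 is true.

Count: 1.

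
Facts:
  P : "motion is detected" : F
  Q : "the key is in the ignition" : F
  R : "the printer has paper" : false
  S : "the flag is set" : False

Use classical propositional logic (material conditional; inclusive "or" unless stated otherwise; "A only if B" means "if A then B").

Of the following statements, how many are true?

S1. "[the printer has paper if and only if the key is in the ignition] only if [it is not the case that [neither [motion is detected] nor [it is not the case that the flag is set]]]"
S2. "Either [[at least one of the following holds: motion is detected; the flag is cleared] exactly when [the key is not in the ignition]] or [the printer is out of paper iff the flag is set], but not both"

S1: This is (R ↔ Q) → ¬(P ↓ ¬S).

R ↔ Q = F ↔ F = T
¬S = ¬F = T
P ↓ ¬S = F ↓ T = F
¬(P ↓ ¬S) = ¬F = T
(R ↔ Q) → ¬(P ↓ ¬S) = T → T = T
Thus S1 is true.

S2: Parsed as ((P ∨ ¬S) ↔ ¬Q) ⊕ (¬R ↔ S)

¬S = ¬F = T
P ∨ ¬S = F ∨ T = T
¬Q = ¬F = T
(P ∨ ¬S) ↔ ¬Q = T ↔ T = T
¬R = ¬F = T
¬R ↔ S = T ↔ F = F
((P ∨ ¬S) ↔ ¬Q) ⊕ (¬R ↔ S) = T ⊕ F = T
Hence S2 is true.

2 of the 2 statements are true.

2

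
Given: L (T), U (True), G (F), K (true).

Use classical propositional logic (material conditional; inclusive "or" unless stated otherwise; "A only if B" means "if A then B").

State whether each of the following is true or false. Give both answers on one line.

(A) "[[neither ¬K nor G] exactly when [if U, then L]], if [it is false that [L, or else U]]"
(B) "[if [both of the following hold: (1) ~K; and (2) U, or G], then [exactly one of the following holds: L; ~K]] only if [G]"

(A): This is ¬(L ∨ U) → ((¬K ↓ G) ↔ (U → L)).

L ∨ U = T ∨ T = T
¬(L ∨ U) = ¬T = F
¬K = ¬T = F
¬K ↓ G = F ↓ F = T
U → L = T → T = T
(¬K ↓ G) ↔ (U → L) = T ↔ T = T
¬(L ∨ U) → ((¬K ↓ G) ↔ (U → L)) = F → T = T
Hence (A) is true.

(B): This is ((¬K ∧ (U ∨ G)) → (L ⊕ ¬K)) → G.

¬K = ¬T = F
U ∨ G = T ∨ F = T
¬K ∧ (U ∨ G) = F ∧ T = F
¬K = ¬T = F
L ⊕ ¬K = T ⊕ F = T
(¬K ∧ (U ∨ G)) → (L ⊕ ¬K) = F → T = T
((¬K ∧ (U ∨ G)) → (L ⊕ ¬K)) → G = T → F = F
Hence (B) is false.

(A) true; (B) false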